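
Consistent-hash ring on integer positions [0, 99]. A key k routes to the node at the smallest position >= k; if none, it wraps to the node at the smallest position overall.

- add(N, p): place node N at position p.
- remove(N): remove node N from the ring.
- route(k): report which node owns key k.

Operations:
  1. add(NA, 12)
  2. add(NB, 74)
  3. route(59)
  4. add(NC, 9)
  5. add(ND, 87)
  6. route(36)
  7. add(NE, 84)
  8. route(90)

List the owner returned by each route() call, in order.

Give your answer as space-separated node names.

Answer: NB NB NC

Derivation:
Op 1: add NA@12 -> ring=[12:NA]
Op 2: add NB@74 -> ring=[12:NA,74:NB]
Op 3: route key 59: smallest pos >= 59 is 74 -> NB
Op 4: add NC@9 -> ring=[9:NC,12:NA,74:NB]
Op 5: add ND@87 -> ring=[9:NC,12:NA,74:NB,87:ND]
Op 6: route key 36: smallest pos >= 36 is 74 -> NB
Op 7: add NE@84 -> ring=[9:NC,12:NA,74:NB,84:NE,87:ND]
Op 8: route key 90: none >= 90, wrap to smallest pos 9 -> NC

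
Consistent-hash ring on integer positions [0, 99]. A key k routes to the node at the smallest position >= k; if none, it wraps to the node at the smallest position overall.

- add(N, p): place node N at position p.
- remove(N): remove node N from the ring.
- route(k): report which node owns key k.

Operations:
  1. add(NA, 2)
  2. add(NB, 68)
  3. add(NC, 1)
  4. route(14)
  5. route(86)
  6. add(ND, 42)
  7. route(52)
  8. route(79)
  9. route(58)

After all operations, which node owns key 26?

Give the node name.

Answer: ND

Derivation:
Op 1: add NA@2 -> ring=[2:NA]
Op 2: add NB@68 -> ring=[2:NA,68:NB]
Op 3: add NC@1 -> ring=[1:NC,2:NA,68:NB]
Op 4: route key 14: smallest pos >= 14 is 68 -> NB
Op 5: route key 86: none >= 86, wrap to smallest pos 1 -> NC
Op 6: add ND@42 -> ring=[1:NC,2:NA,42:ND,68:NB]
Op 7: route key 52: smallest pos >= 52 is 68 -> NB
Op 8: route key 79: none >= 79, wrap to smallest pos 1 -> NC
Op 9: route key 58: smallest pos >= 58 is 68 -> NB
Final route key 26: smallest pos >= 26 is 42 -> ND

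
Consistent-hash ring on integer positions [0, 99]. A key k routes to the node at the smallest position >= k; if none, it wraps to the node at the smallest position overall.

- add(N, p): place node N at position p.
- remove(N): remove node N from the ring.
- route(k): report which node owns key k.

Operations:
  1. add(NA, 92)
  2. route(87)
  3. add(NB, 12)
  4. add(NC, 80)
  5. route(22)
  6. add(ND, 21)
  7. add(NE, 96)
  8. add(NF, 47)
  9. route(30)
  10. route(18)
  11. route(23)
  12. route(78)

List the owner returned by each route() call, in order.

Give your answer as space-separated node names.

Answer: NA NC NF ND NF NC

Derivation:
Op 1: add NA@92 -> ring=[92:NA]
Op 2: route key 87: smallest pos >= 87 is 92 -> NA
Op 3: add NB@12 -> ring=[12:NB,92:NA]
Op 4: add NC@80 -> ring=[12:NB,80:NC,92:NA]
Op 5: route key 22: smallest pos >= 22 is 80 -> NC
Op 6: add ND@21 -> ring=[12:NB,21:ND,80:NC,92:NA]
Op 7: add NE@96 -> ring=[12:NB,21:ND,80:NC,92:NA,96:NE]
Op 8: add NF@47 -> ring=[12:NB,21:ND,47:NF,80:NC,92:NA,96:NE]
Op 9: route key 30: smallest pos >= 30 is 47 -> NF
Op 10: route key 18: smallest pos >= 18 is 21 -> ND
Op 11: route key 23: smallest pos >= 23 is 47 -> NF
Op 12: route key 78: smallest pos >= 78 is 80 -> NC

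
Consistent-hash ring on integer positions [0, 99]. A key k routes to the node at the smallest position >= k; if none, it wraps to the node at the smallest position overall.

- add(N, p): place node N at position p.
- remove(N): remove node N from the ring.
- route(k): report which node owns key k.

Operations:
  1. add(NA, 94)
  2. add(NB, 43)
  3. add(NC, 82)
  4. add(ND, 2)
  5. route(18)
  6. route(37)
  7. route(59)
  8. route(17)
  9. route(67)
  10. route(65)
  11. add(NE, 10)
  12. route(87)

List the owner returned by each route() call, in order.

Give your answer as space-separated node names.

Op 1: add NA@94 -> ring=[94:NA]
Op 2: add NB@43 -> ring=[43:NB,94:NA]
Op 3: add NC@82 -> ring=[43:NB,82:NC,94:NA]
Op 4: add ND@2 -> ring=[2:ND,43:NB,82:NC,94:NA]
Op 5: route key 18: smallest pos >= 18 is 43 -> NB
Op 6: route key 37: smallest pos >= 37 is 43 -> NB
Op 7: route key 59: smallest pos >= 59 is 82 -> NC
Op 8: route key 17: smallest pos >= 17 is 43 -> NB
Op 9: route key 67: smallest pos >= 67 is 82 -> NC
Op 10: route key 65: smallest pos >= 65 is 82 -> NC
Op 11: add NE@10 -> ring=[2:ND,10:NE,43:NB,82:NC,94:NA]
Op 12: route key 87: smallest pos >= 87 is 94 -> NA

Answer: NB NB NC NB NC NC NA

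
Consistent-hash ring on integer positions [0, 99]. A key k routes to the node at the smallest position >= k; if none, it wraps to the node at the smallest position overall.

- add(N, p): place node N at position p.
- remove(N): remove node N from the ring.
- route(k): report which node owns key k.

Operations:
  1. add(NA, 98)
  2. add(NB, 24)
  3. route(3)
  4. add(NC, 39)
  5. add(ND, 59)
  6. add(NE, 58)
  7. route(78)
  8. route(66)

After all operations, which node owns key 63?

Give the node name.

Answer: NA

Derivation:
Op 1: add NA@98 -> ring=[98:NA]
Op 2: add NB@24 -> ring=[24:NB,98:NA]
Op 3: route key 3: smallest pos >= 3 is 24 -> NB
Op 4: add NC@39 -> ring=[24:NB,39:NC,98:NA]
Op 5: add ND@59 -> ring=[24:NB,39:NC,59:ND,98:NA]
Op 6: add NE@58 -> ring=[24:NB,39:NC,58:NE,59:ND,98:NA]
Op 7: route key 78: smallest pos >= 78 is 98 -> NA
Op 8: route key 66: smallest pos >= 66 is 98 -> NA
Final route key 63: smallest pos >= 63 is 98 -> NA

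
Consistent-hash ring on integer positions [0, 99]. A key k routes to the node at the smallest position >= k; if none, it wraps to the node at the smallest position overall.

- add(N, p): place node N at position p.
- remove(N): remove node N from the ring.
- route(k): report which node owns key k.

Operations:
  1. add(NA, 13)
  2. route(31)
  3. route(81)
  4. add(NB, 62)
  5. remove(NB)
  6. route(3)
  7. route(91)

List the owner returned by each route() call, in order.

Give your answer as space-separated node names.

Answer: NA NA NA NA

Derivation:
Op 1: add NA@13 -> ring=[13:NA]
Op 2: route key 31: none >= 31, wrap to smallest pos 13 -> NA
Op 3: route key 81: none >= 81, wrap to smallest pos 13 -> NA
Op 4: add NB@62 -> ring=[13:NA,62:NB]
Op 5: remove NB -> ring=[13:NA]
Op 6: route key 3: smallest pos >= 3 is 13 -> NA
Op 7: route key 91: none >= 91, wrap to smallest pos 13 -> NA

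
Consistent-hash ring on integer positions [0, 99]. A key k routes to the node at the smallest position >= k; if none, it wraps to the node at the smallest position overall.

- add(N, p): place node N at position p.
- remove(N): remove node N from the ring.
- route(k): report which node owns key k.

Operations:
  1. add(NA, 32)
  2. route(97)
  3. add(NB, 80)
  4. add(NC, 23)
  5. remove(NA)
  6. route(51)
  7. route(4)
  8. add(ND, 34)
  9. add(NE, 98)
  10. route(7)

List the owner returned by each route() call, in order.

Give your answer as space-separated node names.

Op 1: add NA@32 -> ring=[32:NA]
Op 2: route key 97: none >= 97, wrap to smallest pos 32 -> NA
Op 3: add NB@80 -> ring=[32:NA,80:NB]
Op 4: add NC@23 -> ring=[23:NC,32:NA,80:NB]
Op 5: remove NA -> ring=[23:NC,80:NB]
Op 6: route key 51: smallest pos >= 51 is 80 -> NB
Op 7: route key 4: smallest pos >= 4 is 23 -> NC
Op 8: add ND@34 -> ring=[23:NC,34:ND,80:NB]
Op 9: add NE@98 -> ring=[23:NC,34:ND,80:NB,98:NE]
Op 10: route key 7: smallest pos >= 7 is 23 -> NC

Answer: NA NB NC NC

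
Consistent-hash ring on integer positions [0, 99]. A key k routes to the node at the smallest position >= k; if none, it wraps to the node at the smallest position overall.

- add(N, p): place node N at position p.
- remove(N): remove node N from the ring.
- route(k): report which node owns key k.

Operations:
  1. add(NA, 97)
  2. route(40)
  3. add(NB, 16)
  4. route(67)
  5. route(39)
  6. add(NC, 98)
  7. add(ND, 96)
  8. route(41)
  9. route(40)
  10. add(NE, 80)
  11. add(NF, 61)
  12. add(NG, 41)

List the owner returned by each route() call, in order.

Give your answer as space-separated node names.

Answer: NA NA NA ND ND

Derivation:
Op 1: add NA@97 -> ring=[97:NA]
Op 2: route key 40: smallest pos >= 40 is 97 -> NA
Op 3: add NB@16 -> ring=[16:NB,97:NA]
Op 4: route key 67: smallest pos >= 67 is 97 -> NA
Op 5: route key 39: smallest pos >= 39 is 97 -> NA
Op 6: add NC@98 -> ring=[16:NB,97:NA,98:NC]
Op 7: add ND@96 -> ring=[16:NB,96:ND,97:NA,98:NC]
Op 8: route key 41: smallest pos >= 41 is 96 -> ND
Op 9: route key 40: smallest pos >= 40 is 96 -> ND
Op 10: add NE@80 -> ring=[16:NB,80:NE,96:ND,97:NA,98:NC]
Op 11: add NF@61 -> ring=[16:NB,61:NF,80:NE,96:ND,97:NA,98:NC]
Op 12: add NG@41 -> ring=[16:NB,41:NG,61:NF,80:NE,96:ND,97:NA,98:NC]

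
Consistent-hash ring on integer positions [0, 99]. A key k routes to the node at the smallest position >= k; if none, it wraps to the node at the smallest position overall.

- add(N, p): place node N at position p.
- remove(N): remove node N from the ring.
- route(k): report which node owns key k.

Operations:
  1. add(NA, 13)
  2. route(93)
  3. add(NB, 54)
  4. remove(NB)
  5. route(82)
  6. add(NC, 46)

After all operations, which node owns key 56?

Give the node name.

Answer: NA

Derivation:
Op 1: add NA@13 -> ring=[13:NA]
Op 2: route key 93: none >= 93, wrap to smallest pos 13 -> NA
Op 3: add NB@54 -> ring=[13:NA,54:NB]
Op 4: remove NB -> ring=[13:NA]
Op 5: route key 82: none >= 82, wrap to smallest pos 13 -> NA
Op 6: add NC@46 -> ring=[13:NA,46:NC]
Final route key 56: none >= 56, wrap to smallest pos 13 -> NA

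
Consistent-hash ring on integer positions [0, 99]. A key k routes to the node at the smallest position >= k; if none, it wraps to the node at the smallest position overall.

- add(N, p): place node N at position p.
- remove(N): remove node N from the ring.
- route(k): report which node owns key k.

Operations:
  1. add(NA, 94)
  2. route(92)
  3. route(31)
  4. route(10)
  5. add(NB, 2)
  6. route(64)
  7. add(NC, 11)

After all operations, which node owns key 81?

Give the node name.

Answer: NA

Derivation:
Op 1: add NA@94 -> ring=[94:NA]
Op 2: route key 92: smallest pos >= 92 is 94 -> NA
Op 3: route key 31: smallest pos >= 31 is 94 -> NA
Op 4: route key 10: smallest pos >= 10 is 94 -> NA
Op 5: add NB@2 -> ring=[2:NB,94:NA]
Op 6: route key 64: smallest pos >= 64 is 94 -> NA
Op 7: add NC@11 -> ring=[2:NB,11:NC,94:NA]
Final route key 81: smallest pos >= 81 is 94 -> NA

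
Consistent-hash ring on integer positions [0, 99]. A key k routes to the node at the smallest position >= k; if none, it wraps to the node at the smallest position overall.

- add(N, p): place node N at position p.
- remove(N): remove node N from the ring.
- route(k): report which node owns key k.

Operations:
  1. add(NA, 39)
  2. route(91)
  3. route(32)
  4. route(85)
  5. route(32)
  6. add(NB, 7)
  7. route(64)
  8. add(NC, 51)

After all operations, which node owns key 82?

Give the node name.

Op 1: add NA@39 -> ring=[39:NA]
Op 2: route key 91: none >= 91, wrap to smallest pos 39 -> NA
Op 3: route key 32: smallest pos >= 32 is 39 -> NA
Op 4: route key 85: none >= 85, wrap to smallest pos 39 -> NA
Op 5: route key 32: smallest pos >= 32 is 39 -> NA
Op 6: add NB@7 -> ring=[7:NB,39:NA]
Op 7: route key 64: none >= 64, wrap to smallest pos 7 -> NB
Op 8: add NC@51 -> ring=[7:NB,39:NA,51:NC]
Final route key 82: none >= 82, wrap to smallest pos 7 -> NB

Answer: NB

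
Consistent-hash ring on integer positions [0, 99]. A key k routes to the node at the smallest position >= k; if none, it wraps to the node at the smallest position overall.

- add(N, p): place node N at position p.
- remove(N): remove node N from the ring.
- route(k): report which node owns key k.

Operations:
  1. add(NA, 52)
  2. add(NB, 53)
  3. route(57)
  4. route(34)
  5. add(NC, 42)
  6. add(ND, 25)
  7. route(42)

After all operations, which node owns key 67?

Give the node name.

Op 1: add NA@52 -> ring=[52:NA]
Op 2: add NB@53 -> ring=[52:NA,53:NB]
Op 3: route key 57: none >= 57, wrap to smallest pos 52 -> NA
Op 4: route key 34: smallest pos >= 34 is 52 -> NA
Op 5: add NC@42 -> ring=[42:NC,52:NA,53:NB]
Op 6: add ND@25 -> ring=[25:ND,42:NC,52:NA,53:NB]
Op 7: route key 42: smallest pos >= 42 is 42 -> NC
Final route key 67: none >= 67, wrap to smallest pos 25 -> ND

Answer: ND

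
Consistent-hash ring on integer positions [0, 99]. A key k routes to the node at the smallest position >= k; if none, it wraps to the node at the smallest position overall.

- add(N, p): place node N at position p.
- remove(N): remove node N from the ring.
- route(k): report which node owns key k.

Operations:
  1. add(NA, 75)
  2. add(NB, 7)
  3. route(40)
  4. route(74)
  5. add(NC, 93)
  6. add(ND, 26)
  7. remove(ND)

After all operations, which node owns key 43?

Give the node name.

Answer: NA

Derivation:
Op 1: add NA@75 -> ring=[75:NA]
Op 2: add NB@7 -> ring=[7:NB,75:NA]
Op 3: route key 40: smallest pos >= 40 is 75 -> NA
Op 4: route key 74: smallest pos >= 74 is 75 -> NA
Op 5: add NC@93 -> ring=[7:NB,75:NA,93:NC]
Op 6: add ND@26 -> ring=[7:NB,26:ND,75:NA,93:NC]
Op 7: remove ND -> ring=[7:NB,75:NA,93:NC]
Final route key 43: smallest pos >= 43 is 75 -> NA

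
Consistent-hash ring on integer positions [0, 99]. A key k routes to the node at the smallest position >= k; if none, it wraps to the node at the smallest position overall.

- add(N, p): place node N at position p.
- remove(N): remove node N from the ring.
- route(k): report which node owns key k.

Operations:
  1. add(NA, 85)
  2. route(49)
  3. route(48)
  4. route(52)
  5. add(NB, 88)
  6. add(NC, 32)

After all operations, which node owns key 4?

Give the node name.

Op 1: add NA@85 -> ring=[85:NA]
Op 2: route key 49: smallest pos >= 49 is 85 -> NA
Op 3: route key 48: smallest pos >= 48 is 85 -> NA
Op 4: route key 52: smallest pos >= 52 is 85 -> NA
Op 5: add NB@88 -> ring=[85:NA,88:NB]
Op 6: add NC@32 -> ring=[32:NC,85:NA,88:NB]
Final route key 4: smallest pos >= 4 is 32 -> NC

Answer: NC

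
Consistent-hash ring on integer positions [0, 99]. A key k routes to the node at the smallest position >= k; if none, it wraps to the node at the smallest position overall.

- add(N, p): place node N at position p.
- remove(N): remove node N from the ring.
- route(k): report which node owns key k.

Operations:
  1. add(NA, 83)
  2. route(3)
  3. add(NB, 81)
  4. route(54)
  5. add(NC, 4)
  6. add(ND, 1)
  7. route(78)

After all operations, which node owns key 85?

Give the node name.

Op 1: add NA@83 -> ring=[83:NA]
Op 2: route key 3: smallest pos >= 3 is 83 -> NA
Op 3: add NB@81 -> ring=[81:NB,83:NA]
Op 4: route key 54: smallest pos >= 54 is 81 -> NB
Op 5: add NC@4 -> ring=[4:NC,81:NB,83:NA]
Op 6: add ND@1 -> ring=[1:ND,4:NC,81:NB,83:NA]
Op 7: route key 78: smallest pos >= 78 is 81 -> NB
Final route key 85: none >= 85, wrap to smallest pos 1 -> ND

Answer: ND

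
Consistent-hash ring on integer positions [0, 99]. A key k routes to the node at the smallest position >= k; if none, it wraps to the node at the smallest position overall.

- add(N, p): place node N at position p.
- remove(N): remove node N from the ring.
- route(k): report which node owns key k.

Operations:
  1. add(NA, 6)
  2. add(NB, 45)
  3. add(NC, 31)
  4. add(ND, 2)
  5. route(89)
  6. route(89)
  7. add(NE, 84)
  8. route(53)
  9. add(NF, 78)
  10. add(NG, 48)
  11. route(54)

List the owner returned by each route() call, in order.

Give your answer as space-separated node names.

Op 1: add NA@6 -> ring=[6:NA]
Op 2: add NB@45 -> ring=[6:NA,45:NB]
Op 3: add NC@31 -> ring=[6:NA,31:NC,45:NB]
Op 4: add ND@2 -> ring=[2:ND,6:NA,31:NC,45:NB]
Op 5: route key 89: none >= 89, wrap to smallest pos 2 -> ND
Op 6: route key 89: none >= 89, wrap to smallest pos 2 -> ND
Op 7: add NE@84 -> ring=[2:ND,6:NA,31:NC,45:NB,84:NE]
Op 8: route key 53: smallest pos >= 53 is 84 -> NE
Op 9: add NF@78 -> ring=[2:ND,6:NA,31:NC,45:NB,78:NF,84:NE]
Op 10: add NG@48 -> ring=[2:ND,6:NA,31:NC,45:NB,48:NG,78:NF,84:NE]
Op 11: route key 54: smallest pos >= 54 is 78 -> NF

Answer: ND ND NE NF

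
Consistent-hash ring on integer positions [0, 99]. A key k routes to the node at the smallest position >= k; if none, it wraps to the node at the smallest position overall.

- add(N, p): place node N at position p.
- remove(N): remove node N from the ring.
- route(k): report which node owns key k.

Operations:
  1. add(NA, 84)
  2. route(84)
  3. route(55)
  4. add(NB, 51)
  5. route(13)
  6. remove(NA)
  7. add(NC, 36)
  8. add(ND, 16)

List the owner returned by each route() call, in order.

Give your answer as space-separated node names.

Answer: NA NA NB

Derivation:
Op 1: add NA@84 -> ring=[84:NA]
Op 2: route key 84: smallest pos >= 84 is 84 -> NA
Op 3: route key 55: smallest pos >= 55 is 84 -> NA
Op 4: add NB@51 -> ring=[51:NB,84:NA]
Op 5: route key 13: smallest pos >= 13 is 51 -> NB
Op 6: remove NA -> ring=[51:NB]
Op 7: add NC@36 -> ring=[36:NC,51:NB]
Op 8: add ND@16 -> ring=[16:ND,36:NC,51:NB]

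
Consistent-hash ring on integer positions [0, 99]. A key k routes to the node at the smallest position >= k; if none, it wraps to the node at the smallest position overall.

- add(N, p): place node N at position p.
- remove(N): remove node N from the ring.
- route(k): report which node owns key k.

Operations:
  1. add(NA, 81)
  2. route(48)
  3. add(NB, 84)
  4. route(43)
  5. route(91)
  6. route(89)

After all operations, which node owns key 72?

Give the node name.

Op 1: add NA@81 -> ring=[81:NA]
Op 2: route key 48: smallest pos >= 48 is 81 -> NA
Op 3: add NB@84 -> ring=[81:NA,84:NB]
Op 4: route key 43: smallest pos >= 43 is 81 -> NA
Op 5: route key 91: none >= 91, wrap to smallest pos 81 -> NA
Op 6: route key 89: none >= 89, wrap to smallest pos 81 -> NA
Final route key 72: smallest pos >= 72 is 81 -> NA

Answer: NA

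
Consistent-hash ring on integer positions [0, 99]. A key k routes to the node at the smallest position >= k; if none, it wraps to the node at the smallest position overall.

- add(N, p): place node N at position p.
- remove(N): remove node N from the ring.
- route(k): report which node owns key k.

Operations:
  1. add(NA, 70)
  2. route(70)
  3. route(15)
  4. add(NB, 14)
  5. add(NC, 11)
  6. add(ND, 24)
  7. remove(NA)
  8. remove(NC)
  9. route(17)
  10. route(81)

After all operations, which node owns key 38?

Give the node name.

Op 1: add NA@70 -> ring=[70:NA]
Op 2: route key 70: smallest pos >= 70 is 70 -> NA
Op 3: route key 15: smallest pos >= 15 is 70 -> NA
Op 4: add NB@14 -> ring=[14:NB,70:NA]
Op 5: add NC@11 -> ring=[11:NC,14:NB,70:NA]
Op 6: add ND@24 -> ring=[11:NC,14:NB,24:ND,70:NA]
Op 7: remove NA -> ring=[11:NC,14:NB,24:ND]
Op 8: remove NC -> ring=[14:NB,24:ND]
Op 9: route key 17: smallest pos >= 17 is 24 -> ND
Op 10: route key 81: none >= 81, wrap to smallest pos 14 -> NB
Final route key 38: none >= 38, wrap to smallest pos 14 -> NB

Answer: NB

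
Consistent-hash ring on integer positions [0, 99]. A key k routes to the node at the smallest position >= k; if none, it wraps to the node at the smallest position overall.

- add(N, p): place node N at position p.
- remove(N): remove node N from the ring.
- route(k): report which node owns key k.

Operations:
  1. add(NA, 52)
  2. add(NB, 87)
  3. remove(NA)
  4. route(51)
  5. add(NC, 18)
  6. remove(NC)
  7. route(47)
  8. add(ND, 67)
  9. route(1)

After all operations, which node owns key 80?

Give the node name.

Answer: NB

Derivation:
Op 1: add NA@52 -> ring=[52:NA]
Op 2: add NB@87 -> ring=[52:NA,87:NB]
Op 3: remove NA -> ring=[87:NB]
Op 4: route key 51: smallest pos >= 51 is 87 -> NB
Op 5: add NC@18 -> ring=[18:NC,87:NB]
Op 6: remove NC -> ring=[87:NB]
Op 7: route key 47: smallest pos >= 47 is 87 -> NB
Op 8: add ND@67 -> ring=[67:ND,87:NB]
Op 9: route key 1: smallest pos >= 1 is 67 -> ND
Final route key 80: smallest pos >= 80 is 87 -> NB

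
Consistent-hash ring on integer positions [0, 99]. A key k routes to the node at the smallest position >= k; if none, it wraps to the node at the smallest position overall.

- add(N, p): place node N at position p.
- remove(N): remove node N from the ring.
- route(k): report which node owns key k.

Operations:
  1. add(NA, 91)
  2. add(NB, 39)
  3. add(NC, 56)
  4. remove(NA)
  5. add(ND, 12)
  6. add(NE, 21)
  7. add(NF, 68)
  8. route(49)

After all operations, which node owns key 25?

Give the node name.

Answer: NB

Derivation:
Op 1: add NA@91 -> ring=[91:NA]
Op 2: add NB@39 -> ring=[39:NB,91:NA]
Op 3: add NC@56 -> ring=[39:NB,56:NC,91:NA]
Op 4: remove NA -> ring=[39:NB,56:NC]
Op 5: add ND@12 -> ring=[12:ND,39:NB,56:NC]
Op 6: add NE@21 -> ring=[12:ND,21:NE,39:NB,56:NC]
Op 7: add NF@68 -> ring=[12:ND,21:NE,39:NB,56:NC,68:NF]
Op 8: route key 49: smallest pos >= 49 is 56 -> NC
Final route key 25: smallest pos >= 25 is 39 -> NB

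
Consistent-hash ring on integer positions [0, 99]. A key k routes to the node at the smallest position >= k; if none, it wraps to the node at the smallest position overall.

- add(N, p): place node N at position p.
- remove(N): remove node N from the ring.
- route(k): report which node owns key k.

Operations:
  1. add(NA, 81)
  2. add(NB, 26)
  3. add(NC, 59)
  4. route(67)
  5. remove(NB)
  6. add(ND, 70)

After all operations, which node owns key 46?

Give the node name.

Answer: NC

Derivation:
Op 1: add NA@81 -> ring=[81:NA]
Op 2: add NB@26 -> ring=[26:NB,81:NA]
Op 3: add NC@59 -> ring=[26:NB,59:NC,81:NA]
Op 4: route key 67: smallest pos >= 67 is 81 -> NA
Op 5: remove NB -> ring=[59:NC,81:NA]
Op 6: add ND@70 -> ring=[59:NC,70:ND,81:NA]
Final route key 46: smallest pos >= 46 is 59 -> NC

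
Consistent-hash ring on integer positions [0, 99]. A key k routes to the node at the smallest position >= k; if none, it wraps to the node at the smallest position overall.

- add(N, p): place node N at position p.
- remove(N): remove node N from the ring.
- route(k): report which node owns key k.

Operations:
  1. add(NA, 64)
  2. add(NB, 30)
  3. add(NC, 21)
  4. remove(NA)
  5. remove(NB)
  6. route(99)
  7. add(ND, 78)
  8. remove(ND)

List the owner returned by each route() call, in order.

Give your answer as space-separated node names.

Answer: NC

Derivation:
Op 1: add NA@64 -> ring=[64:NA]
Op 2: add NB@30 -> ring=[30:NB,64:NA]
Op 3: add NC@21 -> ring=[21:NC,30:NB,64:NA]
Op 4: remove NA -> ring=[21:NC,30:NB]
Op 5: remove NB -> ring=[21:NC]
Op 6: route key 99: none >= 99, wrap to smallest pos 21 -> NC
Op 7: add ND@78 -> ring=[21:NC,78:ND]
Op 8: remove ND -> ring=[21:NC]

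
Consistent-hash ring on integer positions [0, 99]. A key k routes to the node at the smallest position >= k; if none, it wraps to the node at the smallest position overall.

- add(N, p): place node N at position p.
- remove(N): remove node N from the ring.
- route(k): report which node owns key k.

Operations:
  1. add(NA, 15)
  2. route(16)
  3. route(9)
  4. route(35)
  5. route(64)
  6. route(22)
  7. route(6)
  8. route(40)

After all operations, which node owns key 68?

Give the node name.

Answer: NA

Derivation:
Op 1: add NA@15 -> ring=[15:NA]
Op 2: route key 16: none >= 16, wrap to smallest pos 15 -> NA
Op 3: route key 9: smallest pos >= 9 is 15 -> NA
Op 4: route key 35: none >= 35, wrap to smallest pos 15 -> NA
Op 5: route key 64: none >= 64, wrap to smallest pos 15 -> NA
Op 6: route key 22: none >= 22, wrap to smallest pos 15 -> NA
Op 7: route key 6: smallest pos >= 6 is 15 -> NA
Op 8: route key 40: none >= 40, wrap to smallest pos 15 -> NA
Final route key 68: none >= 68, wrap to smallest pos 15 -> NA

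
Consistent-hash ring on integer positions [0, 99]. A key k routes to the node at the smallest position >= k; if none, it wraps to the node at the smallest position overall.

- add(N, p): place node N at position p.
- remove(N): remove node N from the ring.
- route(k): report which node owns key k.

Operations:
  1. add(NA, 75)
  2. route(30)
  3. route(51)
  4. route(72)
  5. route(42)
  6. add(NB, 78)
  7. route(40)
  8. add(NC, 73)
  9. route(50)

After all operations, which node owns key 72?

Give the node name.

Answer: NC

Derivation:
Op 1: add NA@75 -> ring=[75:NA]
Op 2: route key 30: smallest pos >= 30 is 75 -> NA
Op 3: route key 51: smallest pos >= 51 is 75 -> NA
Op 4: route key 72: smallest pos >= 72 is 75 -> NA
Op 5: route key 42: smallest pos >= 42 is 75 -> NA
Op 6: add NB@78 -> ring=[75:NA,78:NB]
Op 7: route key 40: smallest pos >= 40 is 75 -> NA
Op 8: add NC@73 -> ring=[73:NC,75:NA,78:NB]
Op 9: route key 50: smallest pos >= 50 is 73 -> NC
Final route key 72: smallest pos >= 72 is 73 -> NC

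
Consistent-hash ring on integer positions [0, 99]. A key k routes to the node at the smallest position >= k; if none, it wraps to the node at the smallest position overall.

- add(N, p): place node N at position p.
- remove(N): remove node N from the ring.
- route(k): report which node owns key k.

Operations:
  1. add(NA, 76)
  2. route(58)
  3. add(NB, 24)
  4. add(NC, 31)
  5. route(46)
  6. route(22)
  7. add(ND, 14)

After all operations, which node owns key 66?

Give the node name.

Op 1: add NA@76 -> ring=[76:NA]
Op 2: route key 58: smallest pos >= 58 is 76 -> NA
Op 3: add NB@24 -> ring=[24:NB,76:NA]
Op 4: add NC@31 -> ring=[24:NB,31:NC,76:NA]
Op 5: route key 46: smallest pos >= 46 is 76 -> NA
Op 6: route key 22: smallest pos >= 22 is 24 -> NB
Op 7: add ND@14 -> ring=[14:ND,24:NB,31:NC,76:NA]
Final route key 66: smallest pos >= 66 is 76 -> NA

Answer: NA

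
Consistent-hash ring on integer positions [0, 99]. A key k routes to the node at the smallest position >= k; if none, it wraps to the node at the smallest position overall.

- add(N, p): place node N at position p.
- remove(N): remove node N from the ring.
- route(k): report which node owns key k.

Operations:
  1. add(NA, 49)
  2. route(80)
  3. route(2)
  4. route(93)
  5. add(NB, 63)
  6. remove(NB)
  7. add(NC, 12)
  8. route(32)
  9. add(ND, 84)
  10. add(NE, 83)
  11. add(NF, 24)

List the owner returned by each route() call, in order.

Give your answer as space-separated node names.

Op 1: add NA@49 -> ring=[49:NA]
Op 2: route key 80: none >= 80, wrap to smallest pos 49 -> NA
Op 3: route key 2: smallest pos >= 2 is 49 -> NA
Op 4: route key 93: none >= 93, wrap to smallest pos 49 -> NA
Op 5: add NB@63 -> ring=[49:NA,63:NB]
Op 6: remove NB -> ring=[49:NA]
Op 7: add NC@12 -> ring=[12:NC,49:NA]
Op 8: route key 32: smallest pos >= 32 is 49 -> NA
Op 9: add ND@84 -> ring=[12:NC,49:NA,84:ND]
Op 10: add NE@83 -> ring=[12:NC,49:NA,83:NE,84:ND]
Op 11: add NF@24 -> ring=[12:NC,24:NF,49:NA,83:NE,84:ND]

Answer: NA NA NA NA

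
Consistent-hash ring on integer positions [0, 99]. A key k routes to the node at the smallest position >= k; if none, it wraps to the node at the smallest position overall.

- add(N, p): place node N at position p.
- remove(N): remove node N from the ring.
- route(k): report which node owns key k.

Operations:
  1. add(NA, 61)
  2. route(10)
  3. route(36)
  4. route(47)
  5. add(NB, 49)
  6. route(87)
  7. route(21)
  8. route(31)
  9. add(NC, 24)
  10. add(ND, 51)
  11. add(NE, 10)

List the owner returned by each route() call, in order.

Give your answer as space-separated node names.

Op 1: add NA@61 -> ring=[61:NA]
Op 2: route key 10: smallest pos >= 10 is 61 -> NA
Op 3: route key 36: smallest pos >= 36 is 61 -> NA
Op 4: route key 47: smallest pos >= 47 is 61 -> NA
Op 5: add NB@49 -> ring=[49:NB,61:NA]
Op 6: route key 87: none >= 87, wrap to smallest pos 49 -> NB
Op 7: route key 21: smallest pos >= 21 is 49 -> NB
Op 8: route key 31: smallest pos >= 31 is 49 -> NB
Op 9: add NC@24 -> ring=[24:NC,49:NB,61:NA]
Op 10: add ND@51 -> ring=[24:NC,49:NB,51:ND,61:NA]
Op 11: add NE@10 -> ring=[10:NE,24:NC,49:NB,51:ND,61:NA]

Answer: NA NA NA NB NB NB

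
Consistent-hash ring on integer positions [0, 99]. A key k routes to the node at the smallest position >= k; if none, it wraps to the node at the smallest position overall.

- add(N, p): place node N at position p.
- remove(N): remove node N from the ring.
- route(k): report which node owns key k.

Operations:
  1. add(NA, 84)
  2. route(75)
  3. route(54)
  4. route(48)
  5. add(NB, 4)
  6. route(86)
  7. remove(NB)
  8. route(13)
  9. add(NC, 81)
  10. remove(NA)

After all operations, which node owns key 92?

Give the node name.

Op 1: add NA@84 -> ring=[84:NA]
Op 2: route key 75: smallest pos >= 75 is 84 -> NA
Op 3: route key 54: smallest pos >= 54 is 84 -> NA
Op 4: route key 48: smallest pos >= 48 is 84 -> NA
Op 5: add NB@4 -> ring=[4:NB,84:NA]
Op 6: route key 86: none >= 86, wrap to smallest pos 4 -> NB
Op 7: remove NB -> ring=[84:NA]
Op 8: route key 13: smallest pos >= 13 is 84 -> NA
Op 9: add NC@81 -> ring=[81:NC,84:NA]
Op 10: remove NA -> ring=[81:NC]
Final route key 92: none >= 92, wrap to smallest pos 81 -> NC

Answer: NC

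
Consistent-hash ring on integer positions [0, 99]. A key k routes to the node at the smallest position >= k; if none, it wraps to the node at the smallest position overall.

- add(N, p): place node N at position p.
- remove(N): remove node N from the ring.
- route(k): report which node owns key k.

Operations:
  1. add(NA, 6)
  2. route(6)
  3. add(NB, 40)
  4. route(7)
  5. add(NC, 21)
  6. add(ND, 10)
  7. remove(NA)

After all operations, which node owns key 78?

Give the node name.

Answer: ND

Derivation:
Op 1: add NA@6 -> ring=[6:NA]
Op 2: route key 6: smallest pos >= 6 is 6 -> NA
Op 3: add NB@40 -> ring=[6:NA,40:NB]
Op 4: route key 7: smallest pos >= 7 is 40 -> NB
Op 5: add NC@21 -> ring=[6:NA,21:NC,40:NB]
Op 6: add ND@10 -> ring=[6:NA,10:ND,21:NC,40:NB]
Op 7: remove NA -> ring=[10:ND,21:NC,40:NB]
Final route key 78: none >= 78, wrap to smallest pos 10 -> ND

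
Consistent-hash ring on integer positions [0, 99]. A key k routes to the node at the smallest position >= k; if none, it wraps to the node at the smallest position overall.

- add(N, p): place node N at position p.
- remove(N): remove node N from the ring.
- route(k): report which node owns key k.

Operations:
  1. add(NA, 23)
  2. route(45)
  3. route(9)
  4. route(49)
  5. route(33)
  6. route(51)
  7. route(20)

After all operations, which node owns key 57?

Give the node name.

Op 1: add NA@23 -> ring=[23:NA]
Op 2: route key 45: none >= 45, wrap to smallest pos 23 -> NA
Op 3: route key 9: smallest pos >= 9 is 23 -> NA
Op 4: route key 49: none >= 49, wrap to smallest pos 23 -> NA
Op 5: route key 33: none >= 33, wrap to smallest pos 23 -> NA
Op 6: route key 51: none >= 51, wrap to smallest pos 23 -> NA
Op 7: route key 20: smallest pos >= 20 is 23 -> NA
Final route key 57: none >= 57, wrap to smallest pos 23 -> NA

Answer: NA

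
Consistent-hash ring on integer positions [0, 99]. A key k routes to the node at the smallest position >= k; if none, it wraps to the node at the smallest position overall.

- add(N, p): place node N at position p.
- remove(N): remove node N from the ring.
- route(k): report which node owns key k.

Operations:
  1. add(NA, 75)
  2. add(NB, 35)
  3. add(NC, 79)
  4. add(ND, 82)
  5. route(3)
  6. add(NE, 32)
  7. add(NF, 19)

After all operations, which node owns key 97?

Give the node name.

Op 1: add NA@75 -> ring=[75:NA]
Op 2: add NB@35 -> ring=[35:NB,75:NA]
Op 3: add NC@79 -> ring=[35:NB,75:NA,79:NC]
Op 4: add ND@82 -> ring=[35:NB,75:NA,79:NC,82:ND]
Op 5: route key 3: smallest pos >= 3 is 35 -> NB
Op 6: add NE@32 -> ring=[32:NE,35:NB,75:NA,79:NC,82:ND]
Op 7: add NF@19 -> ring=[19:NF,32:NE,35:NB,75:NA,79:NC,82:ND]
Final route key 97: none >= 97, wrap to smallest pos 19 -> NF

Answer: NF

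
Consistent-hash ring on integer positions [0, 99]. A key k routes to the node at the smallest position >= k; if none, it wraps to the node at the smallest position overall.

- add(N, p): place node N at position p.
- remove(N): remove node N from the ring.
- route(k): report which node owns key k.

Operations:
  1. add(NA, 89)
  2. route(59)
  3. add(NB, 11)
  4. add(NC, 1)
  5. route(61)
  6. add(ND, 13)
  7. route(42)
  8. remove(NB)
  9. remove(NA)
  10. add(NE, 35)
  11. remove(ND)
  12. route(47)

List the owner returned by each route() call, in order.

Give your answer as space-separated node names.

Op 1: add NA@89 -> ring=[89:NA]
Op 2: route key 59: smallest pos >= 59 is 89 -> NA
Op 3: add NB@11 -> ring=[11:NB,89:NA]
Op 4: add NC@1 -> ring=[1:NC,11:NB,89:NA]
Op 5: route key 61: smallest pos >= 61 is 89 -> NA
Op 6: add ND@13 -> ring=[1:NC,11:NB,13:ND,89:NA]
Op 7: route key 42: smallest pos >= 42 is 89 -> NA
Op 8: remove NB -> ring=[1:NC,13:ND,89:NA]
Op 9: remove NA -> ring=[1:NC,13:ND]
Op 10: add NE@35 -> ring=[1:NC,13:ND,35:NE]
Op 11: remove ND -> ring=[1:NC,35:NE]
Op 12: route key 47: none >= 47, wrap to smallest pos 1 -> NC

Answer: NA NA NA NC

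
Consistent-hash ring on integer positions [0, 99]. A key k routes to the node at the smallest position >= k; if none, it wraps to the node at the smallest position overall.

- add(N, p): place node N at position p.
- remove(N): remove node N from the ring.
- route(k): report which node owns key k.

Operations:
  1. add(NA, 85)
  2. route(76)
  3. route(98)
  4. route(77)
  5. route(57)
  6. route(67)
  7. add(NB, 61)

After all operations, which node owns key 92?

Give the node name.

Answer: NB

Derivation:
Op 1: add NA@85 -> ring=[85:NA]
Op 2: route key 76: smallest pos >= 76 is 85 -> NA
Op 3: route key 98: none >= 98, wrap to smallest pos 85 -> NA
Op 4: route key 77: smallest pos >= 77 is 85 -> NA
Op 5: route key 57: smallest pos >= 57 is 85 -> NA
Op 6: route key 67: smallest pos >= 67 is 85 -> NA
Op 7: add NB@61 -> ring=[61:NB,85:NA]
Final route key 92: none >= 92, wrap to smallest pos 61 -> NB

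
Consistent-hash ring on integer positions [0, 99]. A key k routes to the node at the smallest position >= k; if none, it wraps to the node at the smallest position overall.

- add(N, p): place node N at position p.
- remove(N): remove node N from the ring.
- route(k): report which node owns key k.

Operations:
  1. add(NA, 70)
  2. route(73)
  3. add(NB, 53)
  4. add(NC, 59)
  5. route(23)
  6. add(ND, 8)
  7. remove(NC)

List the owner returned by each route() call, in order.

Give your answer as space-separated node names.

Op 1: add NA@70 -> ring=[70:NA]
Op 2: route key 73: none >= 73, wrap to smallest pos 70 -> NA
Op 3: add NB@53 -> ring=[53:NB,70:NA]
Op 4: add NC@59 -> ring=[53:NB,59:NC,70:NA]
Op 5: route key 23: smallest pos >= 23 is 53 -> NB
Op 6: add ND@8 -> ring=[8:ND,53:NB,59:NC,70:NA]
Op 7: remove NC -> ring=[8:ND,53:NB,70:NA]

Answer: NA NB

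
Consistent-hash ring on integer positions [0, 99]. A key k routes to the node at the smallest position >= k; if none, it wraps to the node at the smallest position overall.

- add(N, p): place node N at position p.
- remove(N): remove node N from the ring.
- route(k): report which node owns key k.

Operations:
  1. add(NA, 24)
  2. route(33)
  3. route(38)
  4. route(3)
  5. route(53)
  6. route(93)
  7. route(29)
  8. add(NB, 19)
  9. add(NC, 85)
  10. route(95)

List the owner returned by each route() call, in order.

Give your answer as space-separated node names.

Answer: NA NA NA NA NA NA NB

Derivation:
Op 1: add NA@24 -> ring=[24:NA]
Op 2: route key 33: none >= 33, wrap to smallest pos 24 -> NA
Op 3: route key 38: none >= 38, wrap to smallest pos 24 -> NA
Op 4: route key 3: smallest pos >= 3 is 24 -> NA
Op 5: route key 53: none >= 53, wrap to smallest pos 24 -> NA
Op 6: route key 93: none >= 93, wrap to smallest pos 24 -> NA
Op 7: route key 29: none >= 29, wrap to smallest pos 24 -> NA
Op 8: add NB@19 -> ring=[19:NB,24:NA]
Op 9: add NC@85 -> ring=[19:NB,24:NA,85:NC]
Op 10: route key 95: none >= 95, wrap to smallest pos 19 -> NB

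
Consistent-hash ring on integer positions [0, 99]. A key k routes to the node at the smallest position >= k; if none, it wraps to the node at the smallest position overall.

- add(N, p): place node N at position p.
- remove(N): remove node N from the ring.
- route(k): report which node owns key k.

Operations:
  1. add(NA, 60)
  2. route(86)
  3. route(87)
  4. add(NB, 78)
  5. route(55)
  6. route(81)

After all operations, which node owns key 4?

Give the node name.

Answer: NA

Derivation:
Op 1: add NA@60 -> ring=[60:NA]
Op 2: route key 86: none >= 86, wrap to smallest pos 60 -> NA
Op 3: route key 87: none >= 87, wrap to smallest pos 60 -> NA
Op 4: add NB@78 -> ring=[60:NA,78:NB]
Op 5: route key 55: smallest pos >= 55 is 60 -> NA
Op 6: route key 81: none >= 81, wrap to smallest pos 60 -> NA
Final route key 4: smallest pos >= 4 is 60 -> NA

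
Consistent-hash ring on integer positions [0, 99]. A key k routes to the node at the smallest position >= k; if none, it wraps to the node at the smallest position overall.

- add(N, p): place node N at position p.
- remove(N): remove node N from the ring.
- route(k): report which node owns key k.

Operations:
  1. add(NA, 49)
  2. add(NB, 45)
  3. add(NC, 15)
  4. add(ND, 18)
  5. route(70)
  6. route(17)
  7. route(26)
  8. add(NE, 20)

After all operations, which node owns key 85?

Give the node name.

Op 1: add NA@49 -> ring=[49:NA]
Op 2: add NB@45 -> ring=[45:NB,49:NA]
Op 3: add NC@15 -> ring=[15:NC,45:NB,49:NA]
Op 4: add ND@18 -> ring=[15:NC,18:ND,45:NB,49:NA]
Op 5: route key 70: none >= 70, wrap to smallest pos 15 -> NC
Op 6: route key 17: smallest pos >= 17 is 18 -> ND
Op 7: route key 26: smallest pos >= 26 is 45 -> NB
Op 8: add NE@20 -> ring=[15:NC,18:ND,20:NE,45:NB,49:NA]
Final route key 85: none >= 85, wrap to smallest pos 15 -> NC

Answer: NC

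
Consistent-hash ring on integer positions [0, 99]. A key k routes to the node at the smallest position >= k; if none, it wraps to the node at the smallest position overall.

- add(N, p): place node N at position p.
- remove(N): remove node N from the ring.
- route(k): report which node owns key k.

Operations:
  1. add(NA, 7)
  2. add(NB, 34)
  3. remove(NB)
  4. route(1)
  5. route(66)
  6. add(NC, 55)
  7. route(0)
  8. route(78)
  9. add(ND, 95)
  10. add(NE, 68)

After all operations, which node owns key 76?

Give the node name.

Answer: ND

Derivation:
Op 1: add NA@7 -> ring=[7:NA]
Op 2: add NB@34 -> ring=[7:NA,34:NB]
Op 3: remove NB -> ring=[7:NA]
Op 4: route key 1: smallest pos >= 1 is 7 -> NA
Op 5: route key 66: none >= 66, wrap to smallest pos 7 -> NA
Op 6: add NC@55 -> ring=[7:NA,55:NC]
Op 7: route key 0: smallest pos >= 0 is 7 -> NA
Op 8: route key 78: none >= 78, wrap to smallest pos 7 -> NA
Op 9: add ND@95 -> ring=[7:NA,55:NC,95:ND]
Op 10: add NE@68 -> ring=[7:NA,55:NC,68:NE,95:ND]
Final route key 76: smallest pos >= 76 is 95 -> ND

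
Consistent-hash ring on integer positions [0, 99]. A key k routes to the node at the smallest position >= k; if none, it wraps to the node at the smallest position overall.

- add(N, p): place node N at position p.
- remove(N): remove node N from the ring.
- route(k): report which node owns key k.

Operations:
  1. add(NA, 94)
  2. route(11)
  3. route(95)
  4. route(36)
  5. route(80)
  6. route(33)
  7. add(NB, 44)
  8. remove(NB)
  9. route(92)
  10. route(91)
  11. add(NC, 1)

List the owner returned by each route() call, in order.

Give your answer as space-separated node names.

Answer: NA NA NA NA NA NA NA

Derivation:
Op 1: add NA@94 -> ring=[94:NA]
Op 2: route key 11: smallest pos >= 11 is 94 -> NA
Op 3: route key 95: none >= 95, wrap to smallest pos 94 -> NA
Op 4: route key 36: smallest pos >= 36 is 94 -> NA
Op 5: route key 80: smallest pos >= 80 is 94 -> NA
Op 6: route key 33: smallest pos >= 33 is 94 -> NA
Op 7: add NB@44 -> ring=[44:NB,94:NA]
Op 8: remove NB -> ring=[94:NA]
Op 9: route key 92: smallest pos >= 92 is 94 -> NA
Op 10: route key 91: smallest pos >= 91 is 94 -> NA
Op 11: add NC@1 -> ring=[1:NC,94:NA]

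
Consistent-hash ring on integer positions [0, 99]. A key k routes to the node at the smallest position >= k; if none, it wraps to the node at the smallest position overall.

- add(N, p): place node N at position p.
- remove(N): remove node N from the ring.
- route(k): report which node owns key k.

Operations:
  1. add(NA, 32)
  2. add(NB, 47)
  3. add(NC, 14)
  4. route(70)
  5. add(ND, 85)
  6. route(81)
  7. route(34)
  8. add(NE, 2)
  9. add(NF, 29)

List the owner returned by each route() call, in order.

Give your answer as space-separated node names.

Answer: NC ND NB

Derivation:
Op 1: add NA@32 -> ring=[32:NA]
Op 2: add NB@47 -> ring=[32:NA,47:NB]
Op 3: add NC@14 -> ring=[14:NC,32:NA,47:NB]
Op 4: route key 70: none >= 70, wrap to smallest pos 14 -> NC
Op 5: add ND@85 -> ring=[14:NC,32:NA,47:NB,85:ND]
Op 6: route key 81: smallest pos >= 81 is 85 -> ND
Op 7: route key 34: smallest pos >= 34 is 47 -> NB
Op 8: add NE@2 -> ring=[2:NE,14:NC,32:NA,47:NB,85:ND]
Op 9: add NF@29 -> ring=[2:NE,14:NC,29:NF,32:NA,47:NB,85:ND]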